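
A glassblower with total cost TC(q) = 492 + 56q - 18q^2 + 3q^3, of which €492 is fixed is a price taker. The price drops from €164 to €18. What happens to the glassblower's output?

Output falls from 6 to 0 (the firm shuts down)

AVC = 56 - 18q + 3q^2, minimized at q = 3 where min AVC = €29. MC = 56 - 36q + 9q^2.
With P = €164 above the shutdown price, P = MC gives q = 6.
At P = €18 < min AVC = €29, price no longer covers variable cost at any output, so the firm shuts down: q = 0.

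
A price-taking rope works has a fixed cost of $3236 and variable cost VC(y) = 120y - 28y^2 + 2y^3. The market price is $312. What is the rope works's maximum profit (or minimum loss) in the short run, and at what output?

Profit = -$356 at y = 12

AVC = 120 - 28y + 2y^2 has its minimum $22 at y = 7; price $312 clears that bar, so the firm operates.
MC = 120 - 56y + 6y^2. Setting P = MC and taking the root on the rising branch gives y* = 12.
TR = 312·12 = 3744. TC = 3236 + 864 = 4100. Profit = 3744 − 4100 = -$356.
That loss of $356 beats the $3236 the firm would lose by shutting down; producing recovers $2880 of fixed cost.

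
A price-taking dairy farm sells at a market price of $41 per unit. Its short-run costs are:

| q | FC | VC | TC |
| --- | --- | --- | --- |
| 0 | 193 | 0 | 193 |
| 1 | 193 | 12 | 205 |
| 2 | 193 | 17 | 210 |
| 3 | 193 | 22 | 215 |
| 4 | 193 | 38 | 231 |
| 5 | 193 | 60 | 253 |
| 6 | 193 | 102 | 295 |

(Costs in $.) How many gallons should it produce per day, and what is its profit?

Profit at each row (π = 41q − TC): q=0: -193; q=1: -164; q=2: -128; q=3: -92; q=4: -67; q=5: -48; q=6: -49.
Profit is maximized at q = 5. AVC there is 60/5 = $12 ≤ P, so producing beats shutting down (which would give -$193).

q = 5; profit = -$48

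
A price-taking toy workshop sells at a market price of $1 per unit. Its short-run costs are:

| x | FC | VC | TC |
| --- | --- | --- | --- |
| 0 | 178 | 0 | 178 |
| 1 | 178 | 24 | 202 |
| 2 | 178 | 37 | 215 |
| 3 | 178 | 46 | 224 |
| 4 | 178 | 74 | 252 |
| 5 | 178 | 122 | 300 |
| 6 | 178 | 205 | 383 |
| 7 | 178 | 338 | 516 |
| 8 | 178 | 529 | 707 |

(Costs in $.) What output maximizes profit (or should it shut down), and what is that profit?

x = 0 (shut down); profit = -$178

Compute π = P·x − TC at each output: x=0: -178; x=1: -201; x=2: -213; x=3: -221; x=4: -248; x=5: -295; x=6: -377; x=7: -509; x=8: -699.
Profit is highest at x = 0. Equivalently, the lowest AVC in the table is 46/3 ≈ $15.33 at x = 3, and P = $1 falls below it — price never covers variable cost, so the firm shuts down and loses only its fixed cost.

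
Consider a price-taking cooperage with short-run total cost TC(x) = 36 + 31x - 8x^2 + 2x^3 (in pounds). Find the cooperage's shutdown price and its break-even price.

Shutdown price = £23; break-even price = £37

AVC = 31 - 8x + 2x^2; minimized at x = 2, giving min AVC = £23. That is the shutdown price.
ATC = 36/x + 31 - 8x + 2x^2. Setting dATC/dx = −36/x^2 − 8 + 4x = 0 gives x = 3 (since 4·3^3 − 8·3^2 = 36).
min ATC = 36/3 + 31 − 8·3 + 2·3^2 = £37. That is the break-even price.
For £23 ≤ P < £37 the firm produces at a loss; below £23 it shuts down.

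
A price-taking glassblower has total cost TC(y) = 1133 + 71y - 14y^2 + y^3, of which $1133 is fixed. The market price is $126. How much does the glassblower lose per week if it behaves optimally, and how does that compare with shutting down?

Profit = -$165 at y = 11

AVC = 71 - 14y + y^2 has its minimum $22 at y = 7; price $126 clears that bar, so the firm operates.
MC = 71 - 28y + 3y^2. Setting P = MC and taking the root on the rising branch gives y* = 11.
TR = 126·11 = 1386. TC = 1133 + 418 = 1551. Profit = 1386 − 1551 = -$165.
That loss of $165 beats the $1133 the firm would lose by shutting down; producing recovers $968 of fixed cost.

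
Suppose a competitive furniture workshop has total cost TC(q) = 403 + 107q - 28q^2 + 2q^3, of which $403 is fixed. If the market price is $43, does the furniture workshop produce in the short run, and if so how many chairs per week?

Produce at q = 8

Strip out fixed cost: VC = 107q - 28q^2 + 2q^3. Then AVC = 107 - 28q + 2q^2 and MC = 107 - 56q + 6q^2.
AVC hits its minimum where MC = AVC, at q = 7, giving min AVC = 107 - 28·7 + 2·7^2 = $9.
P = $43 exceeds min AVC = $9, so the firm stays open.
Set P = MC: 43 = 107 - 56q + 6q^2 → 64 - 56q + 6q^2 = 0. The roots are q = 4/3 and q = 8; the profit-maximizing output is on the rising part of MC, so q* = 8.
Check: AVC at q = 8 is $11 ≤ P, so revenue covers variable cost.
Profit = P·q − TC = 43·8 − 491 = -$147, a loss, but smaller than the $403 fixed cost the firm would lose by shutting down.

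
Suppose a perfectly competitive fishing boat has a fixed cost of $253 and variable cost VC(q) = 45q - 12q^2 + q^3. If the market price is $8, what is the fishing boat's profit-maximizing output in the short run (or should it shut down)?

From TC, MC = TC'(q) = 45 - 24q + 3q^2 and AVC = VC/q = 45 - 12q + q^2.
The AVC parabola has its vertex at q = 12/2 = 6, where AVC = 45 - 12·6 + 6^2 = $9.
Since P = $8 < min AVC = $9, price fails to cover variable cost at any output.
Shutting down limits the loss to fixed cost, $253.

Shut down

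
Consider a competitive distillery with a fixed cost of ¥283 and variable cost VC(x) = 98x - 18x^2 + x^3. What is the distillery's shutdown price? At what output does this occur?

¥17 per unit, at x = 9

Short-run supply begins at min AVC. From VC = 98x - 18x^2 + x^3, AVC = 98 - 18x + x^2.
dAVC/dx = -18 + 2x = 0 gives x = 9. min AVC = 98 - 18·9 + 9^2 = 17.
For P < ¥17 the firm produces nothing.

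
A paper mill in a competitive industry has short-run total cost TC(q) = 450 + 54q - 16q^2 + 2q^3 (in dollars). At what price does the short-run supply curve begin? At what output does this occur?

$22 per unit, at q = 4

The firm shuts down when price falls below the minimum of average variable cost. AVC = VC/q = 54 - 16q + 2q^2.
dAVC/dq = -16 + 4q = 0 gives q = 4. min AVC = 54 - 16·4 + 2·4^2 = 22.
So the shutdown price is $22.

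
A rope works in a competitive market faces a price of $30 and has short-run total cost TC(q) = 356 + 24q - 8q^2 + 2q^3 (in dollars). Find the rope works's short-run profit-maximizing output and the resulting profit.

Profit = -$320 at q = 3

AVC = 24 - 8q + 2q^2; min AVC = $16 at q = 2. Since P = $30 ≥ min AVC, the firm produces.
With MC = 24 - 16q + 6q^2, P = MC on the upward-sloping part at q* = 3.
TR = 30·3 = 90. TC = 356 + 54 = 410. Profit = 90 − 410 = -$320.
Shutting down would mean losing the fixed cost of $356, so operating at a loss of $320 is better by $36.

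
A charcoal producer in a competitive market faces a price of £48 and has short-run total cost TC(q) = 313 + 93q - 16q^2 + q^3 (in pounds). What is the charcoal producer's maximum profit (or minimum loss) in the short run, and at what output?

Profit = -£151 at q = 9

AVC = 93 - 16q + q^2 has its minimum £29 at q = 8; price £48 clears that bar, so the firm operates.
MC = 93 - 32q + 3q^2. Setting P = MC and taking the root on the rising branch gives q* = 9.
TR = 48·9 = 432. TC = 313 + 270 = 583. Profit = 432 − 583 = -£151.
Shutting down would mean losing the fixed cost of £313, so operating at a loss of £151 is better by £162.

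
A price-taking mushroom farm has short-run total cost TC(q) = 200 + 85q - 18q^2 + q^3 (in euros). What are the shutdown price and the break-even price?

Shutdown price = €4; break-even price = €25

AVC = 85 - 18q + q^2; minimized at q = 9, giving min AVC = €4. That is the shutdown price.
ATC = 200/q + 85 - 18q + q^2. Setting dATC/dq = −200/q^2 − 18 + 2q = 0 gives q = 10 (since 2·10^3 − 18·10^2 = 200).
min ATC = 200/10 + 85 − 18·10 + 10^2 = €25. That is the break-even price.
For €4 ≤ P < €25 the firm produces at a loss; below €4 it shuts down.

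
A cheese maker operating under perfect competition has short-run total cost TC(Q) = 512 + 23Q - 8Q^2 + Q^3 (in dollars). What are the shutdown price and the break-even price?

Shutdown price = $7; break-even price = $87

Shutdown price = min AVC. AVC = 23 - 8Q + Q^2, with vertex at Q = 4 and minimum $7.
ATC = 512/Q + 23 - 8Q + Q^2. Setting dATC/dQ = −512/Q^2 − 8 + 2Q = 0 gives Q = 8 (since 2·8^3 − 8·8^2 = 512).
min ATC = 512/8 + 23 − 8·8 + 8^2 = $87. That is the break-even price.
Between these two prices the firm operates at a loss; above $87 it earns a profit.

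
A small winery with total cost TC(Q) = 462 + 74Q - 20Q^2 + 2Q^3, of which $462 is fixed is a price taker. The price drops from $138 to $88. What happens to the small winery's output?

Output falls from 8 to 7

AVC = 74 - 20Q + 2Q^2, minimized at Q = 5 where min AVC = $24. MC = 74 - 40Q + 6Q^2.
At P = $138 ≥ min AVC, set P = MC on the rising branch: Q = 8.
At P = $88 ≥ min AVC, set P = MC: Q = 7. The firm stays open but cuts output.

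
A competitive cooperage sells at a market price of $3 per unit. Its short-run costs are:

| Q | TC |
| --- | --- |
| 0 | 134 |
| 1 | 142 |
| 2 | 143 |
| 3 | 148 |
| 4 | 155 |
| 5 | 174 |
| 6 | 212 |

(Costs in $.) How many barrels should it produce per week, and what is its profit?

Profit at each row (π = 3Q − TC): Q=0: -134; Q=1: -139; Q=2: -137; Q=3: -139; Q=4: -143; Q=5: -159; Q=6: -194.
Profit is highest at Q = 0. Equivalently, the lowest AVC in the table is 9/2 ≈ $4.50 at Q = 2, and P = $3 falls below it — price never covers variable cost, so the firm shuts down and loses only its fixed cost.

Q = 0 (shut down); profit = -$134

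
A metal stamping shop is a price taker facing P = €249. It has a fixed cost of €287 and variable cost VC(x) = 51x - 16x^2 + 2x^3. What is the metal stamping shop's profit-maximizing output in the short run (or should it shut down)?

Produce at x = 9

Variable cost is VC = 51x - 16x^2 + 2x^3, so AVC = VC/x = 51 - 16x + 2x^2 and MC = dTC/dx = 51 - 32x + 6x^2.
AVC hits its minimum where MC = AVC, at x = 4, giving min AVC = 51 - 16·4 + 2·4^2 = €19.
Because €249 ≥ €19, revenue can cover variable cost; the firm operates.
P = MC gives -198 - 32x + 6x^2 = 0, with roots -11/3 and 9. Take the larger (rising MC): x* = 9.
Check: AVC at x = 9 is €69 ≤ P, so revenue covers variable cost.
Profit = P·x − TC = 249·9 − 908 = €1333.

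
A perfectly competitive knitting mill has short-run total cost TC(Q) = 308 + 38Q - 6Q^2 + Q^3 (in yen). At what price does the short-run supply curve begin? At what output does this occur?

Short-run supply begins at min AVC. From VC = 38Q - 6Q^2 + Q^3, AVC = 38 - 6Q + Q^2.
dAVC/dQ = -6 + 2Q = 0 gives Q = 3. min AVC = 38 - 6·3 + 3^2 = 29.
So the shutdown price is ¥29.

¥29 per unit, at Q = 3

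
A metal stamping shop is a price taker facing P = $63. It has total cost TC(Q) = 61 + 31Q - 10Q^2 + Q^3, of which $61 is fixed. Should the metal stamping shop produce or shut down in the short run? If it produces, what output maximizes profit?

Produce at Q = 8

Strip out fixed cost: VC = 31Q - 10Q^2 + Q^3. Then AVC = 31 - 10Q + Q^2 and MC = 31 - 20Q + 3Q^2.
AVC hits its minimum where MC = AVC, at Q = 5, giving min AVC = 31 - 10·5 + 5^2 = $6.
Since P = $63 ≥ min AVC = $6, price covers variable cost and the firm should produce.
P = MC gives -32 - 20Q + 3Q^2 = 0, with roots -4/3 and 8. Take the larger (rising MC): Q* = 8.
Check: AVC at Q = 8 is $15 ≤ P, so revenue covers variable cost.
Profit = P·Q − TC = 63·8 − 181 = $323.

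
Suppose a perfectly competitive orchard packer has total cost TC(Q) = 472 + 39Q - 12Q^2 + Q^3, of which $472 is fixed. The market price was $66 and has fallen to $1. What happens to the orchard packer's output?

MC = 39 - 24Q + 3Q^2; the shutdown threshold is min AVC = $3 (at Q = 6).
At P = $66 ≥ min AVC, set P = MC on the rising branch: Q = 9.
At P = $1 < min AVC = $3, price no longer covers variable cost at any output, so the firm shuts down: Q = 0.

Output falls from 9 to 0 (the firm shuts down)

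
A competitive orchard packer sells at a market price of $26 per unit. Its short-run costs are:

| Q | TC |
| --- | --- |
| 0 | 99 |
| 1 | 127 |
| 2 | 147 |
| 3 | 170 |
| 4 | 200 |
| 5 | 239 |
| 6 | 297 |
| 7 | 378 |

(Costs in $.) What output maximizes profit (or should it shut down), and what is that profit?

Q = 3; profit = -$92

Tabulate TR − TC: Q=0: -99; Q=1: -101; Q=2: -95; Q=3: -92; Q=4: -96; Q=5: -109; Q=6: -141; Q=7: -196.
Profit is maximized at Q = 3. AVC there is 71/3 = $23.67 ≤ P, so producing beats shutting down (which would give -$99).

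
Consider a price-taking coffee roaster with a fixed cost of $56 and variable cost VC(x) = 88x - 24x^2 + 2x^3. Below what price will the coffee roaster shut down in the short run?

$16 per unit

The firm shuts down when price falls below the minimum of average variable cost. AVC = VC/x = 88 - 24x + 2x^2.
dAVC/dx = -24 + 4x = 0 gives x = 6. min AVC = 88 - 24·6 + 2·6^2 = 16.
For P < $16 the firm produces nothing.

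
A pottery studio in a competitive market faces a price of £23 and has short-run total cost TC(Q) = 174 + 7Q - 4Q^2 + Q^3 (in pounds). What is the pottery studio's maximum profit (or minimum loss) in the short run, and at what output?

AVC = 7 - 4Q + Q^2; min AVC = £3 at Q = 2. Since P = £23 ≥ min AVC, the firm produces.
MC = 7 - 8Q + 3Q^2. Setting P = MC and taking the root on the rising branch gives Q* = 4.
TR = 23·4 = 92. TC = 174 + 28 = 202. Profit = 92 − 202 = -£110.
Shutting down would mean losing the fixed cost of £174, so operating at a loss of £110 is better by £64.

Profit = -£110 at Q = 4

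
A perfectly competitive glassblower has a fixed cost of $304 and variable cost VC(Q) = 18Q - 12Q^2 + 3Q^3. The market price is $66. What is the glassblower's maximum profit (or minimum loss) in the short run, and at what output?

Profit = -$112 at Q = 4

AVC = 18 - 12Q + 3Q^2; min AVC = $6 at Q = 2. Since P = $66 ≥ min AVC, the firm produces.
MC = 18 - 24Q + 9Q^2. Setting P = MC and taking the root on the rising branch gives Q* = 4.
TR = 66·4 = 264. TC = 304 + 72 = 376. Profit = 264 − 376 = -$112.
Shutting down would mean losing the fixed cost of $304, so operating at a loss of $112 is better by $192.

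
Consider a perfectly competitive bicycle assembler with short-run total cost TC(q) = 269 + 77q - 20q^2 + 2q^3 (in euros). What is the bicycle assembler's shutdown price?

€27 per unit

Short-run supply begins at min AVC. From VC = 77q - 20q^2 + 2q^3, AVC = 77 - 20q + 2q^2.
dAVC/dq = -20 + 4q = 0 gives q = 5. min AVC = 77 - 20·5 + 2·5^2 = 27.
So the shutdown price is €27.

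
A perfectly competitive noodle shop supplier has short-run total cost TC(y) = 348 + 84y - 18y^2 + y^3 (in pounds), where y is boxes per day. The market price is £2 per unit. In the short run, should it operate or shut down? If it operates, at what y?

Strip out fixed cost: VC = 84y - 18y^2 + y^3. Then AVC = 84 - 18y + y^2 and MC = 84 - 36y + 3y^2.
AVC hits its minimum where MC = AVC, at y = 9, giving min AVC = 84 - 18·9 + 9^2 = £3.
With P < min AVC (£2 < £3), every unit sold adds to the loss.
Best response: produce nothing and absorb the £348 fixed cost.

Shut down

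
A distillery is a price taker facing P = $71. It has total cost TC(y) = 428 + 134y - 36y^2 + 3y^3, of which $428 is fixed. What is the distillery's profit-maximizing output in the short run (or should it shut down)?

From TC, MC = TC'(y) = 134 - 72y + 9y^2 and AVC = VC/y = 134 - 36y + 3y^2.
AVC hits its minimum where MC = AVC, at y = 6, giving min AVC = 134 - 36·6 + 3·6^2 = $26.
Since P = $71 ≥ min AVC = $26, price covers variable cost and the firm should produce.
P = MC gives 63 - 72y + 9y^2 = 0, with roots 1 and 7. Take the larger (rising MC): y* = 7.
Check: AVC at y = 7 is $29 ≤ P, so revenue covers variable cost.
Profit = P·y − TC = 71·7 − 631 = -$134, a loss, but smaller than the $428 fixed cost the firm would lose by shutting down.

Produce at y = 7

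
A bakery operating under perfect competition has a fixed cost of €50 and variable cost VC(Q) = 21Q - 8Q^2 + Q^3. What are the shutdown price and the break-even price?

Shutdown price = €5; break-even price = €16

Shutdown price = min AVC. AVC = 21 - 8Q + Q^2, with vertex at Q = 4 and minimum €5.
ATC = 50/Q + 21 - 8Q + Q^2. Setting dATC/dQ = −50/Q^2 − 8 + 2Q = 0 gives Q = 5 (since 2·5^3 − 8·5^2 = 50).
min ATC = 50/5 + 21 − 8·5 + 5^2 = €16. That is the break-even price.
For €5 ≤ P < €16 the firm produces at a loss; below €5 it shuts down.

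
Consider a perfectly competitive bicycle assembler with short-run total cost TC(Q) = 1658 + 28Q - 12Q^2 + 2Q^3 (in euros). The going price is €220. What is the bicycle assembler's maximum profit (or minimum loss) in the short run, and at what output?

AVC = 28 - 12Q + 2Q^2 has its minimum €10 at Q = 3; price €220 clears that bar, so the firm operates.
With MC = 28 - 24Q + 6Q^2, P = MC on the upward-sloping part at Q* = 8.
TR = 220·8 = 1760. TC = 1658 + 480 = 2138. Profit = 1760 − 2138 = -€378.
By producing, the firm covers all variable cost plus €1280 of fixed cost; shutting down would lose the full €1658.

Profit = -€378 at Q = 8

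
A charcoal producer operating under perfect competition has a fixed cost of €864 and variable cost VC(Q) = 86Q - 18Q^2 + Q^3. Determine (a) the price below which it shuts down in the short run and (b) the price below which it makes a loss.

Shutdown price = min AVC. AVC = 86 - 18Q + Q^2, with vertex at Q = 9 and minimum €5.
ATC = 864/Q + 86 - 18Q + Q^2. Setting dATC/dQ = −864/Q^2 − 18 + 2Q = 0 gives Q = 12 (since 2·12^3 − 18·12^2 = 864).
min ATC = 864/12 + 86 − 18·12 + 12^2 = €86. That is the break-even price.
For €5 ≤ P < €86 the firm produces at a loss; below €5 it shuts down.

Shutdown price = €5; break-even price = €86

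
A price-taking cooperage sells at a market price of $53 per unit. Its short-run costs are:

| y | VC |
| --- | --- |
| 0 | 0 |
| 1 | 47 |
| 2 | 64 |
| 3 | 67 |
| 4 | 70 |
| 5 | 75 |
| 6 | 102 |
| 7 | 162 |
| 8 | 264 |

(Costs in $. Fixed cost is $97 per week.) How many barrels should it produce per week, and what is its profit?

y = 6; profit = $119

Profit at each row (π = 53y − TC): y=0: -97; y=1: -91; y=2: -55; y=3: -5; y=4: 45; y=5: 93; y=6: 119; y=7: 112; y=8: 63.
Profit is maximized at y = 6. AVC there is 102/6 = $17 ≤ P, so producing beats shutting down (which would give -$97).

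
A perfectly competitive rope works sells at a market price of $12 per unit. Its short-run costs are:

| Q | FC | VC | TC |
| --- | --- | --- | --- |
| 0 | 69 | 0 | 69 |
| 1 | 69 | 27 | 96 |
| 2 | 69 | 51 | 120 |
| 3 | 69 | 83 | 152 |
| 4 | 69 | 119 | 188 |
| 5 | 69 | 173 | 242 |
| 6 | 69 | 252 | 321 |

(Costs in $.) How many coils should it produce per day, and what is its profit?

Tabulate TR − TC: Q=0: -69; Q=1: -84; Q=2: -96; Q=3: -116; Q=4: -140; Q=5: -182; Q=6: -249.
Profit is highest at Q = 0. Equivalently, the lowest AVC in the table is 51/2 ≈ $25.50 at Q = 2, and P = $12 falls below it — price never covers variable cost, so the firm shuts down and loses only its fixed cost.

Q = 0 (shut down); profit = -$69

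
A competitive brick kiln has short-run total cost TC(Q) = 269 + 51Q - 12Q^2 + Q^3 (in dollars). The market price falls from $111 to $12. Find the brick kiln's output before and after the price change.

MC = 51 - 24Q + 3Q^2; the shutdown threshold is min AVC = $15 (at Q = 6).
At P = $111 ≥ min AVC, set P = MC on the rising branch: Q = 10.
At P = $12 < min AVC = $15, price no longer covers variable cost at any output, so the firm shuts down: Q = 0.

Output falls from 10 to 0 (the firm shuts down)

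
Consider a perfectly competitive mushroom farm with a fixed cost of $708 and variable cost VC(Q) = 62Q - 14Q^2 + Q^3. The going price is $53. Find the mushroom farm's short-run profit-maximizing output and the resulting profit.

Profit = -$384 at Q = 9

AVC = 62 - 14Q + Q^2; min AVC = $13 at Q = 7. Since P = $53 ≥ min AVC, the firm produces.
MC = 62 - 28Q + 3Q^2. Setting P = MC and taking the root on the rising branch gives Q* = 9.
TR = 53·9 = 477. TC = 708 + 153 = 861. Profit = 477 − 861 = -$384.
That loss of $384 beats the $708 the firm would lose by shutting down; producing recovers $324 of fixed cost.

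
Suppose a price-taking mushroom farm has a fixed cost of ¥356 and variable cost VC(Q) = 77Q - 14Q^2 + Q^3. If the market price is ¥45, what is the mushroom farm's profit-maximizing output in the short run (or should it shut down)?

Produce at Q = 8

Variable cost is VC = 77Q - 14Q^2 + Q^3, so AVC = VC/Q = 77 - 14Q + Q^2 and MC = dTC/dQ = 77 - 28Q + 3Q^2.
AVC is minimized where dAVC/dQ = -14 + 2Q = 0, at Q = 7; min AVC = 77 - 14·7 + 7^2 = ¥28.
P = ¥45 exceeds min AVC = ¥28, so the firm stays open.
P = MC gives 32 - 28Q + 3Q^2 = 0, with roots 4/3 and 8. Take the larger (rising MC): Q* = 8.
Check: AVC at Q = 8 is ¥29 ≤ P, so revenue covers variable cost.
Profit = P·Q − TC = 45·8 − 588 = -¥228, a loss, but smaller than the ¥356 fixed cost the firm would lose by shutting down.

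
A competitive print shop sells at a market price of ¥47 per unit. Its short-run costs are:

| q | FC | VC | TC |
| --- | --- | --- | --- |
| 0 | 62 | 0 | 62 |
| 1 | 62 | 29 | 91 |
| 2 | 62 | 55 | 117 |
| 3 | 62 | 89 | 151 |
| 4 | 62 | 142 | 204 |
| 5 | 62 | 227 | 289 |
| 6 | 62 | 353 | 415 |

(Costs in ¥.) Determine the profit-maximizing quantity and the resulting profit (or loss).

q = 3; profit = -¥10

Compute π = P·q − TC at each output: q=0: -62; q=1: -44; q=2: -23; q=3: -10; q=4: -16; q=5: -54; q=6: -133.
Profit is maximized at q = 3. AVC there is 89/3 = ¥29.67 ≤ P, so producing beats shutting down (which would give -¥62).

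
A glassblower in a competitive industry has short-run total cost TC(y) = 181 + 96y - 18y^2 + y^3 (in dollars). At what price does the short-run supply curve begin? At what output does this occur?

$15 per unit, at y = 9

The firm shuts down when price falls below the minimum of average variable cost. AVC = VC/y = 96 - 18y + y^2.
At the minimum of AVC, MC = AVC. MC = 96 - 36y + 3y^2; setting MC = AVC gives 2y^2 - 18y = 0, so y = 9. min AVC = 15.
So the shutdown price is $15.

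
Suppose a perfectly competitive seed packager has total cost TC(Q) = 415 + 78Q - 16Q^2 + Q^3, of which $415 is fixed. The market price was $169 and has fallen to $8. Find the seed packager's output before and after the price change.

MC = 78 - 32Q + 3Q^2; the shutdown threshold is min AVC = $14 (at Q = 8).
With P = $169 above the shutdown price, P = MC gives Q = 13.
At P = $8 < min AVC = $14, price no longer covers variable cost at any output, so the firm shuts down: Q = 0.

Output falls from 13 to 0 (the firm shuts down)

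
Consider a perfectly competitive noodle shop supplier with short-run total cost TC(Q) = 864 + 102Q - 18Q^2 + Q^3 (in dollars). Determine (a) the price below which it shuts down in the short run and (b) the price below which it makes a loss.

Shutdown price = $21; break-even price = $102

Shutdown price = min AVC. AVC = 102 - 18Q + Q^2, with vertex at Q = 9 and minimum $21.
ATC = 864/Q + 102 - 18Q + Q^2. Setting dATC/dQ = −864/Q^2 − 18 + 2Q = 0 gives Q = 12 (since 2·12^3 − 18·12^2 = 864).
min ATC = 864/12 + 102 − 18·12 + 12^2 = $102. That is the break-even price.
Between these two prices the firm operates at a loss; above $102 it earns a profit.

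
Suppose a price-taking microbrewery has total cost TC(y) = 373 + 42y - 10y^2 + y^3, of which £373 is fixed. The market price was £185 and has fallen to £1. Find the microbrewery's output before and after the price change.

Output falls from 11 to 0 (the firm shuts down)

AVC = 42 - 10y + y^2, minimized at y = 5 where min AVC = £17. MC = 42 - 20y + 3y^2.
With P = £185 above the shutdown price, P = MC gives y = 11.
At P = £1 < min AVC = £17, price no longer covers variable cost at any output, so the firm shuts down: y = 0.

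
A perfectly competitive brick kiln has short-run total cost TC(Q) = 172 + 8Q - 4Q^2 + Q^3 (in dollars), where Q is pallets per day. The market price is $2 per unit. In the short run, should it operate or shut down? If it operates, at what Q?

Shut down

Variable cost is VC = 8Q - 4Q^2 + Q^3, so AVC = VC/Q = 8 - 4Q + Q^2 and MC = dTC/dQ = 8 - 8Q + 3Q^2.
AVC hits its minimum where MC = AVC, at Q = 2, giving min AVC = 8 - 4·2 + 2^2 = $4.
Since P = $2 < min AVC = $4, price fails to cover variable cost at any output.
Shutting down limits the loss to fixed cost, $172.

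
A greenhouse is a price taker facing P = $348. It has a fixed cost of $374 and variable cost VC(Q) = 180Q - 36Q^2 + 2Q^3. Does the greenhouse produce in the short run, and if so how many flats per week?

Produce at Q = 14

Strip out fixed cost: VC = 180Q - 36Q^2 + 2Q^3. Then AVC = 180 - 36Q + 2Q^2 and MC = 180 - 72Q + 6Q^2.
The AVC parabola has its vertex at Q = 36/4 = 9, where AVC = 180 - 36·9 + 2·9^2 = $18.
Because $348 ≥ $18, revenue can cover variable cost; the firm operates.
Set P = MC: 348 = 180 - 72Q + 6Q^2 → -168 - 72Q + 6Q^2 = 0. The roots are Q = -2 and Q = 14; the profit-maximizing output is on the rising part of MC, so Q* = 14.
Check: AVC at Q = 14 is $68 ≤ P, so revenue covers variable cost.
Profit = P·Q − TC = 348·14 − 1326 = $3546.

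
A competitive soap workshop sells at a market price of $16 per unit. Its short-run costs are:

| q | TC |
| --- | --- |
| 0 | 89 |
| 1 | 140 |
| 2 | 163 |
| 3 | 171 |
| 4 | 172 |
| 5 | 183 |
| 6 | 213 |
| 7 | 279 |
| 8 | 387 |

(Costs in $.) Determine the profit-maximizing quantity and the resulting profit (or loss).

q = 0 (shut down); profit = -$89

Compute π = P·q − TC at each output: q=0: -89; q=1: -124; q=2: -131; q=3: -123; q=4: -108; q=5: -103; q=6: -117; q=7: -167; q=8: -259.
Profit is highest at q = 0. Equivalently, the lowest AVC in the table is 94/5 ≈ $18.80 at q = 5, and P = $16 falls below it — price never covers variable cost, so the firm shuts down and loses only its fixed cost.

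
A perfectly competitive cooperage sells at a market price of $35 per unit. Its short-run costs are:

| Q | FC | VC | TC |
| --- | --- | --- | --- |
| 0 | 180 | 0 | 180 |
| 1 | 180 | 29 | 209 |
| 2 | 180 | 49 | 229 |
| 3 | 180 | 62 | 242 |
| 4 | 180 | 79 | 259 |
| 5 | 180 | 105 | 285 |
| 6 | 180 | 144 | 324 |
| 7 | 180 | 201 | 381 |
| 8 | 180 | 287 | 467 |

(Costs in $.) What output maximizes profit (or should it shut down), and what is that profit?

Profit at each row (π = 35Q − TC): Q=0: -180; Q=1: -174; Q=2: -159; Q=3: -137; Q=4: -119; Q=5: -110; Q=6: -114; Q=7: -136; Q=8: -187.
Profit is maximized at Q = 5. AVC there is 105/5 = $21 ≤ P, so producing beats shutting down (which would give -$180).

Q = 5; profit = -$110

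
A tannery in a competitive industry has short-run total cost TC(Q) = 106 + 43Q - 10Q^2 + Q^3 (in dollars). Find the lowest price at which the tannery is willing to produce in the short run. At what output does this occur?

Short-run supply begins at min AVC. From VC = 43Q - 10Q^2 + Q^3, AVC = 43 - 10Q + Q^2.
At the minimum of AVC, MC = AVC. MC = 43 - 20Q + 3Q^2; setting MC = AVC gives 2Q^2 - 10Q = 0, so Q = 5. min AVC = 18.
The firm shuts down for any P below $18.

$18 per unit, at Q = 5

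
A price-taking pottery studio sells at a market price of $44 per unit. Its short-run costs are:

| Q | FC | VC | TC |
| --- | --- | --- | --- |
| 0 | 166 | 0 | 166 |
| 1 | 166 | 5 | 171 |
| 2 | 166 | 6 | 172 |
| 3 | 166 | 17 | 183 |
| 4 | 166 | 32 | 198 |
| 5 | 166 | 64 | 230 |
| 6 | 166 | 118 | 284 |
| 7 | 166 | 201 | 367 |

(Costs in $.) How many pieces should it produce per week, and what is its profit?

Profit at each row (π = 44Q − TC): Q=0: -166; Q=1: -127; Q=2: -84; Q=3: -51; Q=4: -22; Q=5: -10; Q=6: -20; Q=7: -59.
Profit is maximized at Q = 5. AVC there is 64/5 = $12.80 ≤ P, so producing beats shutting down (which would give -$166).

Q = 5; profit = -$10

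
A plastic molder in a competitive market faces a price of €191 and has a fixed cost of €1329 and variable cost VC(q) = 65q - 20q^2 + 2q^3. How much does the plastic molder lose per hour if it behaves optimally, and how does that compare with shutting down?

AVC = 65 - 20q + 2q^2 has its minimum €15 at q = 5; price €191 clears that bar, so the firm operates.
MC = 65 - 40q + 6q^2. Setting P = MC and taking the root on the rising branch gives q* = 9.
TR = 191·9 = 1719. TC = 1329 + 423 = 1752. Profit = 1719 − 1752 = -€33.
That loss of €33 beats the €1329 the firm would lose by shutting down; producing recovers €1296 of fixed cost.

Profit = -€33 at q = 9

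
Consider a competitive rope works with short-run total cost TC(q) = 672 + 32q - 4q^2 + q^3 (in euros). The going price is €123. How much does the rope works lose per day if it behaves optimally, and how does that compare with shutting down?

AVC = 32 - 4q + q^2; min AVC = €28 at q = 2. Since P = €123 ≥ min AVC, the firm produces.
With MC = 32 - 8q + 3q^2, P = MC on the upward-sloping part at q* = 7.
TR = 123·7 = 861. TC = 672 + 371 = 1043. Profit = 861 − 1043 = -€182.
That loss of €182 beats the €672 the firm would lose by shutting down; producing recovers €490 of fixed cost.

Profit = -€182 at q = 7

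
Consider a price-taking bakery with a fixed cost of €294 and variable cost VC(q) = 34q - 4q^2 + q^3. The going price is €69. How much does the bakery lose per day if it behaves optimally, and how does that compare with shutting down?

AVC = 34 - 4q + q^2 has its minimum €30 at q = 2; price €69 clears that bar, so the firm operates.
With MC = 34 - 8q + 3q^2, P = MC on the upward-sloping part at q* = 5.
TR = 69·5 = 345. TC = 294 + 195 = 489. Profit = 345 − 489 = -€144.
That loss of €144 beats the €294 the firm would lose by shutting down; producing recovers €150 of fixed cost.

Profit = -€144 at q = 5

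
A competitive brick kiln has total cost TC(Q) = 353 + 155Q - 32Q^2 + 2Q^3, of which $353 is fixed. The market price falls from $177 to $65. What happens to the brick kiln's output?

Output falls from 11 to 9

AVC = 155 - 32Q + 2Q^2, minimized at Q = 8 where min AVC = $27. MC = 155 - 64Q + 6Q^2.
With P = $177 above the shutdown price, P = MC gives Q = 11.
At P = $65 ≥ min AVC, set P = MC: Q = 9. The firm stays open but cuts output.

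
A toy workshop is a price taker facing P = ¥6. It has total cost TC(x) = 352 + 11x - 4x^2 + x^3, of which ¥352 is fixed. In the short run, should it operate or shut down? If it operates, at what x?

From TC, MC = TC'(x) = 11 - 8x + 3x^2 and AVC = VC/x = 11 - 4x + x^2.
The AVC parabola has its vertex at x = 4/2 = 2, where AVC = 11 - 4·2 + 2^2 = ¥7.
Since P = ¥6 < min AVC = ¥7, price fails to cover variable cost at any output.
The firm minimizes its loss by shutting down and losing only its fixed cost of ¥352.

Shut down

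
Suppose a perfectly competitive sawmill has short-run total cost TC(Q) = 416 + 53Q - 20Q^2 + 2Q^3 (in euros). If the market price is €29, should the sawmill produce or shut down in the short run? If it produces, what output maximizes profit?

From TC, MC = TC'(Q) = 53 - 40Q + 6Q^2 and AVC = VC/Q = 53 - 20Q + 2Q^2.
AVC hits its minimum where MC = AVC, at Q = 5, giving min AVC = 53 - 20·5 + 2·5^2 = €3.
P = €29 exceeds min AVC = €3, so the firm stays open.
Solving P = MC: 24 - 40Q + 6Q^2 = 0 ⇒ Q = 2/3 or 6. On the upward-sloping branch, Q* = 6.
Check: AVC at Q = 6 is €5 ≤ P, so revenue covers variable cost.
Profit = P·Q − TC = 29·6 − 446 = -€272, a loss, but smaller than the €416 fixed cost the firm would lose by shutting down.

Produce at Q = 6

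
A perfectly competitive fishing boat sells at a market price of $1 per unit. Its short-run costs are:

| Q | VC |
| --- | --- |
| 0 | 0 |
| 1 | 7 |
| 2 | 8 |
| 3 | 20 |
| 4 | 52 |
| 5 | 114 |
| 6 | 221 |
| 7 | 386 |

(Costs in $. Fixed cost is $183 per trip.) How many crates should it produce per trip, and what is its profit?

Q = 0 (shut down); profit = -$183

Tabulate TR − TC: Q=0: -183; Q=1: -189; Q=2: -189; Q=3: -200; Q=4: -231; Q=5: -292; Q=6: -398; Q=7: -562.
Profit is highest at Q = 0. Equivalently, the lowest AVC in the table is 8/2 ≈ $4 at Q = 2, and P = $1 falls below it — price never covers variable cost, so the firm shuts down and loses only its fixed cost.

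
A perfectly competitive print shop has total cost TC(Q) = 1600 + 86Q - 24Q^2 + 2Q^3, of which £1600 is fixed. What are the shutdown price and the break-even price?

AVC = 86 - 24Q + 2Q^2; minimized at Q = 6, giving min AVC = £14. That is the shutdown price.
ATC = 1600/Q + 86 - 24Q + 2Q^2. Setting dATC/dQ = −1600/Q^2 − 24 + 4Q = 0 gives Q = 10 (since 4·10^3 − 24·10^2 = 1600).
min ATC = 1600/10 + 86 − 24·10 + 2·10^2 = £206. That is the break-even price.
For £14 ≤ P < £206 the firm produces at a loss; below £14 it shuts down.

Shutdown price = £14; break-even price = £206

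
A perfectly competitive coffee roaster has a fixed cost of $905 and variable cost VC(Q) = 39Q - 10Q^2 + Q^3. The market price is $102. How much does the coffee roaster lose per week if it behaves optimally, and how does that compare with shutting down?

AVC = 39 - 10Q + Q^2 has its minimum $14 at Q = 5; price $102 clears that bar, so the firm operates.
MC = 39 - 20Q + 3Q^2. Setting P = MC and taking the root on the rising branch gives Q* = 9.
TR = 102·9 = 918. TC = 905 + 270 = 1175. Profit = 918 − 1175 = -$257.
That loss of $257 beats the $905 the firm would lose by shutting down; producing recovers $648 of fixed cost.

Profit = -$257 at Q = 9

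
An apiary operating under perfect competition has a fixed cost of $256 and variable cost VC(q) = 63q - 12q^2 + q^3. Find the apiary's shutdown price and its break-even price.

AVC = 63 - 12q + q^2; minimized at q = 6, giving min AVC = $27. That is the shutdown price.
ATC = 256/q + 63 - 12q + q^2. Setting dATC/dq = −256/q^2 − 12 + 2q = 0 gives q = 8 (since 2·8^3 − 12·8^2 = 256).
min ATC = 256/8 + 63 − 12·8 + 8^2 = $63. That is the break-even price.
Between these two prices the firm operates at a loss; above $63 it earns a profit.

Shutdown price = $27; break-even price = $63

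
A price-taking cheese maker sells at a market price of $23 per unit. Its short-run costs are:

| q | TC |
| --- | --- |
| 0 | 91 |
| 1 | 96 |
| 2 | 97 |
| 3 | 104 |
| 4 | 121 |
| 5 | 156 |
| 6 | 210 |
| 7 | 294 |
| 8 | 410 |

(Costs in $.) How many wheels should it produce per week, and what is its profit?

Compute π = P·q − TC at each output: q=0: -91; q=1: -73; q=2: -51; q=3: -35; q=4: -29; q=5: -41; q=6: -72; q=7: -133; q=8: -226.
Profit is maximized at q = 4. AVC there is 30/4 = $7.50 ≤ P, so producing beats shutting down (which would give -$91).

q = 4; profit = -$29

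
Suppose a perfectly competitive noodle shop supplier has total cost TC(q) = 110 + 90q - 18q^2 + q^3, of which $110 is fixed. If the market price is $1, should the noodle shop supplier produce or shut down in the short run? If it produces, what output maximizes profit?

Shut down

Variable cost is VC = 90q - 18q^2 + q^3, so AVC = VC/q = 90 - 18q + q^2 and MC = dTC/dq = 90 - 36q + 3q^2.
AVC hits its minimum where MC = AVC, at q = 9, giving min AVC = 90 - 18·9 + 9^2 = $9.
With P < min AVC ($1 < $9), every unit sold adds to the loss.
Shutting down limits the loss to fixed cost, $110.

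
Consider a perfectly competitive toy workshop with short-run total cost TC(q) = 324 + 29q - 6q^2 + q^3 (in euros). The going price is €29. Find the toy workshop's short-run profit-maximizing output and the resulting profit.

AVC = 29 - 6q + q^2; min AVC = €20 at q = 3. Since P = €29 ≥ min AVC, the firm produces.
MC = 29 - 12q + 3q^2. Setting P = MC and taking the root on the rising branch gives q* = 4.
TR = 29·4 = 116. TC = 324 + 84 = 408. Profit = 116 − 408 = -€292.
Shutting down would mean losing the fixed cost of €324, so operating at a loss of €292 is better by €32.

Profit = -€292 at q = 4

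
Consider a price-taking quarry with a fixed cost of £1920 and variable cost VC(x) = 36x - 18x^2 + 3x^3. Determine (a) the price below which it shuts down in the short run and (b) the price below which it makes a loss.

Shutdown price = £9; break-even price = £324

Shutdown price = min AVC. AVC = 36 - 18x + 3x^2, with vertex at x = 3 and minimum £9.
ATC = 1920/x + 36 - 18x + 3x^2. Setting dATC/dx = −1920/x^2 − 18 + 6x = 0 gives x = 8 (since 6·8^3 − 18·8^2 = 1920).
min ATC = 1920/8 + 36 − 18·8 + 3·8^2 = £324. That is the break-even price.
Between these two prices the firm operates at a loss; above £324 it earns a profit.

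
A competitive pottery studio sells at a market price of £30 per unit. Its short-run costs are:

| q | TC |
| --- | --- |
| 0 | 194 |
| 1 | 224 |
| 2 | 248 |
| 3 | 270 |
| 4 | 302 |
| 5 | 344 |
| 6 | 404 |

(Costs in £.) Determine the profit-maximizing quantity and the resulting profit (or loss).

q = 3; profit = -£180

Tabulate TR − TC: q=0: -194; q=1: -194; q=2: -188; q=3: -180; q=4: -182; q=5: -194; q=6: -224.
Profit is maximized at q = 3. AVC there is 76/3 = £25.33 ≤ P, so producing beats shutting down (which would give -£194).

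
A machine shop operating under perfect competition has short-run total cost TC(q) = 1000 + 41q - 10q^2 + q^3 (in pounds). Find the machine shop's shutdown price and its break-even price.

Shutdown price = £16; break-even price = £141

AVC = 41 - 10q + q^2; minimized at q = 5, giving min AVC = £16. That is the shutdown price.
ATC = 1000/q + 41 - 10q + q^2. Setting dATC/dq = −1000/q^2 − 10 + 2q = 0 gives q = 10 (since 2·10^3 − 10·10^2 = 1000).
min ATC = 1000/10 + 41 − 10·10 + 10^2 = £141. That is the break-even price.
For £16 ≤ P < £141 the firm produces at a loss; below £16 it shuts down.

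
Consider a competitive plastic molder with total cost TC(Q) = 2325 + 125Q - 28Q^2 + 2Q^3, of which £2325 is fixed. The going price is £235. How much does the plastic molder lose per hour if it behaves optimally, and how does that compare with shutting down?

Profit = -£389 at Q = 11

AVC = 125 - 28Q + 2Q^2 has its minimum £27 at Q = 7; price £235 clears that bar, so the firm operates.
MC = 125 - 56Q + 6Q^2. Setting P = MC and taking the root on the rising branch gives Q* = 11.
TR = 235·11 = 2585. TC = 2325 + 649 = 2974. Profit = 2585 − 2974 = -£389.
That loss of £389 beats the £2325 the firm would lose by shutting down; producing recovers £1936 of fixed cost.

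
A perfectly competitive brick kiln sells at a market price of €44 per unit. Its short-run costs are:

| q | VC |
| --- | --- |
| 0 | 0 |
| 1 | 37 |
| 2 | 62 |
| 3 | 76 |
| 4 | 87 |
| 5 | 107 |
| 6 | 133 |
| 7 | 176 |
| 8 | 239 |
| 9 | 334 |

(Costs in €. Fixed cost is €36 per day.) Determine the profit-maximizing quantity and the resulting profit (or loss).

q = 7; profit = €96

Tabulate TR − TC: q=0: -36; q=1: -29; q=2: -10; q=3: 20; q=4: 53; q=5: 77; q=6: 95; q=7: 96; q=8: 77; q=9: 26.
Profit is maximized at q = 7. AVC there is 176/7 = €25.14 ≤ P, so producing beats shutting down (which would give -€36).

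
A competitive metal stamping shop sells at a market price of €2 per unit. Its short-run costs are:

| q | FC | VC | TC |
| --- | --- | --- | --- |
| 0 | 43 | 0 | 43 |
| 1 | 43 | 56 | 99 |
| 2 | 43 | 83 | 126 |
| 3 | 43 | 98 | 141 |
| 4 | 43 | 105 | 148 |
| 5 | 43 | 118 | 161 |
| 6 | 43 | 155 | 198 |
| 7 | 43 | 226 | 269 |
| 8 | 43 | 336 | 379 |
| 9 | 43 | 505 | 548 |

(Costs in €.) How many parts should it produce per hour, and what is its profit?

Tabulate TR − TC: q=0: -43; q=1: -97; q=2: -122; q=3: -135; q=4: -140; q=5: -151; q=6: -186; q=7: -255; q=8: -363; q=9: -530.
Profit is highest at q = 0. Equivalently, the lowest AVC in the table is 118/5 ≈ €23.60 at q = 5, and P = €2 falls below it — price never covers variable cost, so the firm shuts down and loses only its fixed cost.

q = 0 (shut down); profit = -€43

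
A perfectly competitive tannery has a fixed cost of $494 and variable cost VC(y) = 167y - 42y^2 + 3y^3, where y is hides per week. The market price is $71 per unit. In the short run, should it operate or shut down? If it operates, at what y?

From TC, MC = TC'(y) = 167 - 84y + 9y^2 and AVC = VC/y = 167 - 42y + 3y^2.
AVC is minimized where dAVC/dy = -42 + 6y = 0, at y = 7; min AVC = 167 - 42·7 + 3·7^2 = $20.
P = $71 exceeds min AVC = $20, so the firm stays open.
Set P = MC: 71 = 167 - 84y + 9y^2 → 96 - 84y + 9y^2 = 0. The roots are y = 4/3 and y = 8; the profit-maximizing output is on the rising part of MC, so y* = 8.
Check: AVC at y = 8 is $23 ≤ P, so revenue covers variable cost.
Profit = P·y − TC = 71·8 − 678 = -$110, a loss, but smaller than the $494 fixed cost the firm would lose by shutting down.

Produce at y = 8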